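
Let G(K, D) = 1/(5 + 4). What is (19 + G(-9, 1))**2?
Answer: 29584/81 ≈ 365.23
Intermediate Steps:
G(K, D) = 1/9
(19 + G(-9, 1))**2 = (19 + 1/9)**2 = (172/9)**2 = 29584/81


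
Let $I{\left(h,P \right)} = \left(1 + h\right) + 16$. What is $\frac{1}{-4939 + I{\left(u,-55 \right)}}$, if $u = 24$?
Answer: $- \frac{1}{4898} \approx -0.00020417$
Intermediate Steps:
$I{\left(h,P \right)} = 17 + h$
$\frac{1}{-4939 + I{\left(u,-55 \right)}} = \frac{1}{-4939 + \left(17 + 24\right)} = \frac{1}{-4939 + 41} = \frac{1}{-4898} = - \frac{1}{4898}$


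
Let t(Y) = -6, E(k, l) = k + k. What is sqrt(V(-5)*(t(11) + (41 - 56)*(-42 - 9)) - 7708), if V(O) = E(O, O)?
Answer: I*sqrt(15298) ≈ 123.69*I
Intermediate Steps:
E(k, l) = 2*k
V(O) = 2*O
sqrt(V(-5)*(t(11) + (41 - 56)*(-42 - 9)) - 7708) = sqrt((2*(-5))*(-6 + (41 - 56)*(-42 - 9)) - 7708) = sqrt(-10*(-6 - 15*(-51)) - 7708) = sqrt(-10*(-6 + 765) - 7708) = sqrt(-10*759 - 7708) = sqrt(-7590 - 7708) = sqrt(-15298) = I*sqrt(15298)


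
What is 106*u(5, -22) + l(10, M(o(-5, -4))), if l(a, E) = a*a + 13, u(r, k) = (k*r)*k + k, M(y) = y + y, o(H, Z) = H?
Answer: 254301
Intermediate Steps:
M(y) = 2*y
u(r, k) = k + r*k² (u(r, k) = r*k² + k = k + r*k²)
l(a, E) = 13 + a² (l(a, E) = a² + 13 = 13 + a²)
106*u(5, -22) + l(10, M(o(-5, -4))) = 106*(-22*(1 - 22*5)) + (13 + 10²) = 106*(-22*(1 - 110)) + (13 + 100) = 106*(-22*(-109)) + 113 = 106*2398 + 113 = 254188 + 113 = 254301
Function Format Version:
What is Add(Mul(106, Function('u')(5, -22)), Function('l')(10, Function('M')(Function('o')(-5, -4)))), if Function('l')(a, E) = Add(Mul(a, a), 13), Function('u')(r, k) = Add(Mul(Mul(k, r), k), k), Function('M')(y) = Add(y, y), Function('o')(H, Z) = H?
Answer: 254301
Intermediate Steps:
Function('M')(y) = Mul(2, y)
Function('u')(r, k) = Add(k, Mul(r, Pow(k, 2))) (Function('u')(r, k) = Add(Mul(r, Pow(k, 2)), k) = Add(k, Mul(r, Pow(k, 2))))
Function('l')(a, E) = Add(13, Pow(a, 2)) (Function('l')(a, E) = Add(Pow(a, 2), 13) = Add(13, Pow(a, 2)))
Add(Mul(106, Function('u')(5, -22)), Function('l')(10, Function('M')(Function('o')(-5, -4)))) = Add(Mul(106, Mul(-22, Add(1, Mul(-22, 5)))), Add(13, Pow(10, 2))) = Add(Mul(106, Mul(-22, Add(1, -110))), Add(13, 100)) = Add(Mul(106, Mul(-22, -109)), 113) = Add(Mul(106, 2398), 113) = Add(254188, 113) = 254301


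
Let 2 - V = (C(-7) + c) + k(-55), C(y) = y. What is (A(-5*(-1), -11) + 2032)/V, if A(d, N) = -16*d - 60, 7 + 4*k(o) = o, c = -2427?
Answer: 3784/4903 ≈ 0.77177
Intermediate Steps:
k(o) = -7/4 + o/4
A(d, N) = -60 - 16*d
V = 4903/2 (V = 2 - ((-7 - 2427) + (-7/4 + (¼)*(-55))) = 2 - (-2434 + (-7/4 - 55/4)) = 2 - (-2434 - 31/2) = 2 - 1*(-4899/2) = 2 + 4899/2 = 4903/2 ≈ 2451.5)
(A(-5*(-1), -11) + 2032)/V = ((-60 - (-80)*(-1)) + 2032)/(4903/2) = ((-60 - 16*5) + 2032)*(2/4903) = ((-60 - 80) + 2032)*(2/4903) = (-140 + 2032)*(2/4903) = 1892*(2/4903) = 3784/4903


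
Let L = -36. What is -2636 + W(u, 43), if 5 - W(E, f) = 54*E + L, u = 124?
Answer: -9291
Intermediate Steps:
W(E, f) = 41 - 54*E (W(E, f) = 5 - (54*E - 36) = 5 - (-36 + 54*E) = 5 + (36 - 54*E) = 41 - 54*E)
-2636 + W(u, 43) = -2636 + (41 - 54*124) = -2636 + (41 - 6696) = -2636 - 6655 = -9291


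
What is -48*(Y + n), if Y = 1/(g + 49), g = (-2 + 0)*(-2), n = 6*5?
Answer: -76368/53 ≈ -1440.9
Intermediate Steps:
n = 30
g = 4 (g = -2*(-2) = 4)
Y = 1/53 (Y = 1/(4 + 49) = 1/53 ≈ 0.018868)
-48*(Y + n) = -48*(1/53 + 30) = -48*1591/53 = -76368/53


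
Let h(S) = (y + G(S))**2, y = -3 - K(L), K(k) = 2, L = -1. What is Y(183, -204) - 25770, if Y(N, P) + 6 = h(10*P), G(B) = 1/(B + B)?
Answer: -428661405599/16646400 ≈ -25751.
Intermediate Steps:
G(B) = 1/(2*B)
y = -5 (y = -3 - 1*2 = -3 - 2 = -5)
h(S) = (-5 + 1/(2*S))**2
Y(N, P) = -6 + (-1 + 100*P)**2/(400*P**2) (Y(N, P) = -6 + (-1 + 10*(10*P))**2/(4*(10*P)**2) = -6 + (1/(100*P**2))*(-1 + 100*P)**2/4 = -6 + (-1 + 100*P)**2/(400*P**2))
Y(183, -204) - 25770 = (19 - 1/2/(-204) + (1/400)/(-204)**2) - 25770 = (19 - 1/2*(-1/204) + (1/400)*(1/41616)) - 25770 = (19 + 1/408 + 1/16646400) - 25770 = 316322401/16646400 - 25770 = -428661405599/16646400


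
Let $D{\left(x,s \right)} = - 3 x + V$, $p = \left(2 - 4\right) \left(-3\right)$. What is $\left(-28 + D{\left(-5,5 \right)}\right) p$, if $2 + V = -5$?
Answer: $-120$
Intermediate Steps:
$V = -7$ ($V = -2 - 5 = -7$)
$p = 6$ ($p = \left(-2\right) \left(-3\right) = 6$)
$D{\left(x,s \right)} = -7 - 3 x$ ($D{\left(x,s \right)} = - 3 x - 7 = -7 - 3 x$)
$\left(-28 + D{\left(-5,5 \right)}\right) p = \left(-28 - -8\right) 6 = \left(-28 + \left(-7 + 15\right)\right) 6 = \left(-28 + 8\right) 6 = \left(-20\right) 6 = -120$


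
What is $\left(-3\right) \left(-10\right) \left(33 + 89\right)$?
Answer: $3660$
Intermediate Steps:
$\left(-3\right) \left(-10\right) \left(33 + 89\right) = 30 \cdot 122 = 3660$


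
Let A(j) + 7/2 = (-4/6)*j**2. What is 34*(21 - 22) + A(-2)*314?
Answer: -5911/3 ≈ -1970.3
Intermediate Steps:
A(j) = -7/2 - 2*j**2/3 (A(j) = -7/2 + (-4/6)*j**2 = -7/2 + (-4*1/6)*j**2 = -7/2 - 2*j**2/3)
34*(21 - 22) + A(-2)*314 = 34*(21 - 22) + (-7/2 - 2/3*(-2)**2)*314 = 34*(-1) + (-7/2 - 2/3*4)*314 = -34 + (-7/2 - 8/3)*314 = -34 - 37/6*314 = -34 - 5809/3 = -5911/3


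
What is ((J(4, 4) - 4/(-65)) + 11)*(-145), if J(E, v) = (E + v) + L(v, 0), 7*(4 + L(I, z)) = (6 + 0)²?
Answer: -266597/91 ≈ -2929.6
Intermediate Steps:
L(I, z) = 8/7 (L(I, z) = -4 + (6 + 0)²/7 = -4 + (⅐)*6² = -4 + (⅐)*36 = -4 + 36/7 = 8/7)
J(E, v) = 8/7 + E + v (J(E, v) = (E + v) + 8/7 = 8/7 + E + v)
((J(4, 4) - 4/(-65)) + 11)*(-145) = (((8/7 + 4 + 4) - 4/(-65)) + 11)*(-145) = ((64/7 - 4*(-1)/65) + 11)*(-145) = ((64/7 - 1*(-4/65)) + 11)*(-145) = ((64/7 + 4/65) + 11)*(-145) = (4188/455 + 11)*(-145) = (9193/455)*(-145) = -266597/91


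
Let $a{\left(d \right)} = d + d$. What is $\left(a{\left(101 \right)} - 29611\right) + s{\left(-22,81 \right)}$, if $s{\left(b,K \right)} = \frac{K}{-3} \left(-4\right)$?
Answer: $-29301$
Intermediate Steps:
$a{\left(d \right)} = 2 d$
$s{\left(b,K \right)} = \frac{4 K}{3}$ ($s{\left(b,K \right)} = K \left(- \frac{1}{3}\right) \left(-4\right) = - \frac{K}{3} \left(-4\right) = \frac{4 K}{3}$)
$\left(a{\left(101 \right)} - 29611\right) + s{\left(-22,81 \right)} = \left(2 \cdot 101 - 29611\right) + \frac{4}{3} \cdot 81 = \left(202 - 29611\right) + 108 = -29409 + 108 = -29301$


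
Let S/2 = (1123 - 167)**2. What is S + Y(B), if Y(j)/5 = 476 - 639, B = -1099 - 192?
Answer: 1827057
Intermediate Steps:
S = 1827872 (S = 2*(1123 - 167)**2 = 2*956**2 = 2*913936 = 1827872)
B = -1291
Y(j) = -815 (Y(j) = 5*(476 - 639) = 5*(-163) = -815)
S + Y(B) = 1827872 - 815 = 1827057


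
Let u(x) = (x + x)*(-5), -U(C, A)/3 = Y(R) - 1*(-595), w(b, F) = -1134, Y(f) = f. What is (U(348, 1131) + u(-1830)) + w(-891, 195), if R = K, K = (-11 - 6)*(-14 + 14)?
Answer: 15381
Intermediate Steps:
K = 0 (K = -17*0 = 0)
R = 0
U(C, A) = -1785 (U(C, A) = -3*(0 - 1*(-595)) = -3*(0 + 595) = -3*595 = -1785)
u(x) = -10*x (u(x) = (2*x)*(-5) = -10*x)
(U(348, 1131) + u(-1830)) + w(-891, 195) = (-1785 - 10*(-1830)) - 1134 = (-1785 + 18300) - 1134 = 16515 - 1134 = 15381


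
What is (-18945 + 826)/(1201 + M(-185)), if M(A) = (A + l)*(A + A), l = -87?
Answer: -18119/101841 ≈ -0.17791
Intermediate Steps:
M(A) = 2*A*(-87 + A) (M(A) = (A - 87)*(A + A) = (-87 + A)*(2*A) = 2*A*(-87 + A))
(-18945 + 826)/(1201 + M(-185)) = (-18945 + 826)/(1201 + 2*(-185)*(-87 - 185)) = -18119/(1201 + 2*(-185)*(-272)) = -18119/(1201 + 100640) = -18119/101841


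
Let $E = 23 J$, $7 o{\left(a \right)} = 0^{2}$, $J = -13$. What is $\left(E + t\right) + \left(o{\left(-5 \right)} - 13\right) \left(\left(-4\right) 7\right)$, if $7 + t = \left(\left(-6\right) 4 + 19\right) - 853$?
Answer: $-800$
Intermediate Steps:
$o{\left(a \right)} = 0$ ($o{\left(a \right)} = \frac{0^{2}}{7} = \frac{1}{7} \cdot 0 = 0$)
$E = -299$ ($E = 23 \left(-13\right) = -299$)
$t = -865$ ($t = -7 + \left(\left(\left(-6\right) 4 + 19\right) - 853\right) = -7 + \left(\left(-24 + 19\right) - 853\right) = -7 - 858 = -865$)
$\left(E + t\right) + \left(o{\left(-5 \right)} - 13\right) \left(\left(-4\right) 7\right) = \left(-299 - 865\right) + \left(0 - 13\right) \left(\left(-4\right) 7\right) = -1164 - -364 = -1164 + 364 = -800$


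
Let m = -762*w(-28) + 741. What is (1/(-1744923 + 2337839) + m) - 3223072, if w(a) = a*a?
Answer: -2264784368923/592916 ≈ -3.8197e+6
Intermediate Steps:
w(a) = a**2
m = -596667 (m = -762*(-28)**2 + 741 = -762*784 + 741 = -597408 + 741 = -596667)
(1/(-1744923 + 2337839) + m) - 3223072 = (1/(-1744923 + 2337839) - 596667) - 3223072 = (1/592916 - 596667) - 3223072 = -353773410971/592916 - 3223072 = -2264784368923/592916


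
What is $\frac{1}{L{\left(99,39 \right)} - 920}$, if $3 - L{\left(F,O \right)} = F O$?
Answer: $- \frac{1}{4778} \approx -0.00020929$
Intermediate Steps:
$L{\left(F,O \right)} = 3 - F O$
$\frac{1}{L{\left(99,39 \right)} - 920} = \frac{1}{\left(3 - 99 \cdot 39\right) - 920} = \frac{1}{\left(3 - 3861\right) - 920} = \frac{1}{-3858 - 920} = \frac{1}{-4778} = - \frac{1}{4778}$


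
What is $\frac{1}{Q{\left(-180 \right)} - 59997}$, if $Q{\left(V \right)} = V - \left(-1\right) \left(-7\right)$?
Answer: $- \frac{1}{60184} \approx -1.6616 \cdot 10^{-5}$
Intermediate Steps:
$Q{\left(V \right)} = -7 + V$ ($Q{\left(V \right)} = V - 7 = -7 + V$)
$\frac{1}{Q{\left(-180 \right)} - 59997} = \frac{1}{\left(-7 - 180\right) - 59997} = \frac{1}{-187 - 59997} = \frac{1}{-60184} = - \frac{1}{60184}$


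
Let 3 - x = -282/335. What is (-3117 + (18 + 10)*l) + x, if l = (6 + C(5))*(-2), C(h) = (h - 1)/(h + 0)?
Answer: -1170476/335 ≈ -3494.0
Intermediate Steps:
C(h) = (-1 + h)/h
x = 1287/335 (x = 3 - (-282)/335 = 3 - 1*(-282/335) = 3 + 282/335 = 1287/335 ≈ 3.8418)
l = -68/5 (l = (6 + (-1 + 5)/5)*(-2) = (6 + (1/5)*4)*(-2) = (6 + 4/5)*(-2) = (34/5)*(-2) = -68/5 ≈ -13.600)
(-3117 + (18 + 10)*l) + x = (-3117 + (18 + 10)*(-68/5)) + 1287/335 = (-3117 + 28*(-68/5)) + 1287/335 = (-3117 - 1904/5) + 1287/335 = -17489/5 + 1287/335 = -1170476/335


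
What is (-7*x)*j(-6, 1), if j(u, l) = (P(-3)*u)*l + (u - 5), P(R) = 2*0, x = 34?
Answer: 2618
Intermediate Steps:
P(R) = 0
j(u, l) = -5 + u (j(u, l) = (0*u)*l + (u - 5) = 0*l + (-5 + u) = 0 + (-5 + u) = -5 + u)
(-7*x)*j(-6, 1) = (-7*34)*(-5 - 6) = -238*(-11) = 2618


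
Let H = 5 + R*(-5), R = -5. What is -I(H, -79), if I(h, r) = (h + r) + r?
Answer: 128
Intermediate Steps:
H = 30 (H = 5 - 5*(-5) = 5 + 25 = 30)
I(h, r) = h + 2*r
-I(H, -79) = -(30 + 2*(-79)) = -(30 - 158) = -1*(-128) = 128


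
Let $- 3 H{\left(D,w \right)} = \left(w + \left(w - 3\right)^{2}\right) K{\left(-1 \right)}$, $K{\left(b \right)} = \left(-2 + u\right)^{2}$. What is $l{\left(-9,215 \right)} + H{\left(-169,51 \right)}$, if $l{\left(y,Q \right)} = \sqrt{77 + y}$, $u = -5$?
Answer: $-38465 + 2 \sqrt{17} \approx -38457.0$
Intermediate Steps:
$K{\left(b \right)} = 49$ ($K{\left(b \right)} = \left(-2 - 5\right)^{2} = \left(-7\right)^{2} = 49$)
$H{\left(D,w \right)} = - \frac{49 w}{3} - \frac{49 \left(-3 + w\right)^{2}}{3}$ ($H{\left(D,w \right)} = - \frac{\left(w + \left(w - 3\right)^{2}\right) 49}{3} = - \frac{\left(w + \left(-3 + w\right)^{2}\right) 49}{3} = - \frac{49 w + 49 \left(-3 + w\right)^{2}}{3} = - \frac{49 w}{3} - \frac{49 \left(-3 + w\right)^{2}}{3}$)
$l{\left(-9,215 \right)} + H{\left(-169,51 \right)} = \sqrt{77 - 9} - \left(-4018 + 42483\right) = \sqrt{68} - 38465 = 2 \sqrt{17} - 38465 = -38465 + 2 \sqrt{17}$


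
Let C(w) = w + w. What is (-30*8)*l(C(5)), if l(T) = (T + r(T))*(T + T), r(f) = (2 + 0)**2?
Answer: -67200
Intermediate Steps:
r(f) = 4 (r(f) = 2**2 = 4)
C(w) = 2*w
l(T) = 2*T*(4 + T) (l(T) = (T + 4)*(T + T) = (4 + T)*(2*T) = 2*T*(4 + T))
(-30*8)*l(C(5)) = (-30*8)*(2*(2*5)*(4 + 2*5)) = -480*10*(4 + 10) = -480*10*14 = -240*280 = -67200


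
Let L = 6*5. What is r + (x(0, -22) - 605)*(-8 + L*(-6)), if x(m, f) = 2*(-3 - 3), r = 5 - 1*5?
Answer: 115996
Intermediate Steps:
r = 0 (r = 5 - 5 = 0)
x(m, f) = -12 (x(m, f) = 2*(-6) = -12)
L = 30
r + (x(0, -22) - 605)*(-8 + L*(-6)) = 0 + (-12 - 605)*(-8 + 30*(-6)) = 0 - 617*(-8 - 180) = 0 - 617*(-188) = 0 + 115996 = 115996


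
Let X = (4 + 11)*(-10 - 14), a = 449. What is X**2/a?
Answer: 129600/449 ≈ 288.64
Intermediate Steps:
X = -360 (X = 15*(-24) = -360)
X**2/a = (-360)**2/449 = 129600*(1/449) = 129600/449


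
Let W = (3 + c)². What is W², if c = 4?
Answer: 2401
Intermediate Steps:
W = 49 (W = (3 + 4)² = 7² = 49)
W² = 49² = 2401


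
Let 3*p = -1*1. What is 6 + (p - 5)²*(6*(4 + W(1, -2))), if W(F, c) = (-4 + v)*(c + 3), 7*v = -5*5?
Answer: -12674/21 ≈ -603.52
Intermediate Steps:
v = -25/7 (v = (-5*5)/7 = (⅐)*(-25) = -25/7 ≈ -3.5714)
p = -⅓ (p = (-1*1)/3 = (⅓)*(-1) = -⅓ ≈ -0.33333)
W(F, c) = -159/7 - 53*c/7 (W(F, c) = (-4 - 25/7)*(c + 3) = -53*(3 + c)/7 = -159/7 - 53*c/7)
6 + (p - 5)²*(6*(4 + W(1, -2))) = 6 + (-⅓ - 5)²*(6*(4 + (-159/7 - 53/7*(-2)))) = 6 + (-16/3)²*(6*(4 + (-159/7 + 106/7))) = 6 + 256*(6*(4 - 53/7))/9 = 6 + 256*(6*(-25/7))/9 = 6 + (256/9)*(-150/7) = 6 - 12800/21 = -12674/21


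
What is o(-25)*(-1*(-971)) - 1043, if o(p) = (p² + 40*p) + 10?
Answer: -355458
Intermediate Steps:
o(p) = 10 + p² + 40*p
o(-25)*(-1*(-971)) - 1043 = (10 + (-25)² + 40*(-25))*(-1*(-971)) - 1043 = (10 + 625 - 1000)*971 - 1043 = -365*971 - 1043 = -354415 - 1043 = -355458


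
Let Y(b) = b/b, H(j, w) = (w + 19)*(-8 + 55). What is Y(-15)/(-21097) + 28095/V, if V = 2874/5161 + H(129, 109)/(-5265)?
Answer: -1238906758218457/25830787054 ≈ -47962.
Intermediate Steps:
H(j, w) = 893 + 47*w (H(j, w) = (19 + w)*47 = 893 + 47*w)
V = -1224382/2090205 (V = 2874/5161 + (893 + 47*109)/(-5265) = 2874*(1/5161) + (893 + 5123)*(-1/5265) = 2874/5161 + 6016*(-1/5265) = 2874/5161 - 6016/5265 = -1224382/2090205 ≈ -0.58577)
Y(b) = 1
Y(-15)/(-21097) + 28095/V = 1/(-21097) + 28095/(-1224382/2090205) = 1*(-1/21097) + 28095*(-2090205/1224382) = -1/21097 - 58724309475/1224382 = -1238906758218457/25830787054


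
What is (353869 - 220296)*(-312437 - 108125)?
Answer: -56175728026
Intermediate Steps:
(353869 - 220296)*(-312437 - 108125) = 133573*(-420562) = -56175728026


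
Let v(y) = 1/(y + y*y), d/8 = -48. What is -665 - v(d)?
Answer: -97802881/147072 ≈ -665.00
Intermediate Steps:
d = -384 (d = 8*(-48) = -384)
v(y) = 1/(y + y**2)
-665 - v(d) = -665 - 1/((-384)*(1 - 384)) = -665 - (-1)/(384*(-383)) = -665 - (-1)*(-1)/(384*383) = -665 - 1*1/147072 = -665 - 1/147072 = -97802881/147072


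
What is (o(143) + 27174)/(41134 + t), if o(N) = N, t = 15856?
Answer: 27317/56990 ≈ 0.47933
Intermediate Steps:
(o(143) + 27174)/(41134 + t) = (143 + 27174)/(41134 + 15856) = 27317/56990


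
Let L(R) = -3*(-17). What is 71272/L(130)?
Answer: 71272/51 ≈ 1397.5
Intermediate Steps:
L(R) = 51
71272/L(130) = 71272/51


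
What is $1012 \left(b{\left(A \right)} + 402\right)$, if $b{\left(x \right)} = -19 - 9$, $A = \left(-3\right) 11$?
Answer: $378488$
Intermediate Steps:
$A = -33$
$b{\left(x \right)} = -28$
$1012 \left(b{\left(A \right)} + 402\right) = 1012 \left(-28 + 402\right) = 1012 \cdot 374 = 378488$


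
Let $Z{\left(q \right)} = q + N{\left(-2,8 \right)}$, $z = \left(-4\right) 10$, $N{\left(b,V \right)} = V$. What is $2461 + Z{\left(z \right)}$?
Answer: $2429$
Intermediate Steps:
$z = -40$
$Z{\left(q \right)} = 8 + q$ ($Z{\left(q \right)} = q + 8 = 8 + q$)
$2461 + Z{\left(z \right)} = 2461 + \left(8 - 40\right) = 2461 - 32 = 2429$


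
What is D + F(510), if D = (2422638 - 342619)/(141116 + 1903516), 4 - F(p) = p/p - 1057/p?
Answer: 1058378779/173793720 ≈ 6.0899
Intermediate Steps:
F(p) = 3 + 1057/p (F(p) = 4 - (p/p - 1057/p) = 4 - (1 - 1057/p) = 4 + (-1 + 1057/p) = 3 + 1057/p)
D = 2080019/2044632 ≈ 1.0173
D + F(510) = 2080019/2044632 + (3 + 1057/510) = 2080019/2044632 + 2587/510 = 1058378779/173793720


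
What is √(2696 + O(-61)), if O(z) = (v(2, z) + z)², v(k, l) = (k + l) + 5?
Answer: 3*√1769 ≈ 126.18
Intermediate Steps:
v(k, l) = 5 + k + l
O(z) = (7 + 2*z)² (O(z) = ((5 + 2 + z) + z)² = ((7 + z) + z)² = (7 + 2*z)²)
√(2696 + O(-61)) = √(2696 + (7 + 2*(-61))²) = √(2696 + (7 - 122)²) = √(2696 + (-115)²) = √(2696 + 13225) = √15921 = 3*√1769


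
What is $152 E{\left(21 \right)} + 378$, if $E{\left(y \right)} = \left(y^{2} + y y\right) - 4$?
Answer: $133834$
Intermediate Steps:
$E{\left(y \right)} = -4 + 2 y^{2}$ ($E{\left(y \right)} = \left(y^{2} + y^{2}\right) - 4 = 2 y^{2} - 4 = -4 + 2 y^{2}$)
$152 E{\left(21 \right)} + 378 = 152 \left(-4 + 2 \cdot 21^{2}\right) + 378 = 152 \left(-4 + 2 \cdot 441\right) + 378 = 152 \left(-4 + 882\right) + 378 = 152 \cdot 878 + 378 = 133456 + 378 = 133834$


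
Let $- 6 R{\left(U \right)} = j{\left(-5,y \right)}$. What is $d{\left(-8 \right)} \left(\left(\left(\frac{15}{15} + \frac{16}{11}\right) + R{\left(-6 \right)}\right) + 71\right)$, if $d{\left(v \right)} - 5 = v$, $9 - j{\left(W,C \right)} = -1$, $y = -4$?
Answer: $- \frac{2369}{11} \approx -215.36$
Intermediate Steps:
$j{\left(W,C \right)} = 10$ ($j{\left(W,C \right)} = 9 - -1 = 9 + 1 = 10$)
$R{\left(U \right)} = - \frac{5}{3}$ ($R{\left(U \right)} = \left(- \frac{1}{6}\right) 10 = - \frac{5}{3}$)
$d{\left(v \right)} = 5 + v$
$d{\left(-8 \right)} \left(\left(\left(\frac{15}{15} + \frac{16}{11}\right) + R{\left(-6 \right)}\right) + 71\right) = \left(5 - 8\right) \left(\left(\left(\frac{15}{15} + \frac{16}{11}\right) - \frac{5}{3}\right) + 71\right) = - 3 \left(\left(\left(15 \cdot \frac{1}{15} + 16 \cdot \frac{1}{11}\right) - \frac{5}{3}\right) + 71\right) = - 3 \left(\left(\left(1 + \frac{16}{11}\right) - \frac{5}{3}\right) + 71\right) = - 3 \left(\left(\frac{27}{11} - \frac{5}{3}\right) + 71\right) = - 3 \left(\frac{26}{33} + 71\right) = \left(-3\right) \frac{2369}{33} = - \frac{2369}{11}$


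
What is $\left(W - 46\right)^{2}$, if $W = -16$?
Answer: $3844$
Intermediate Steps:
$\left(W - 46\right)^{2} = \left(-16 - 46\right)^{2} = \left(-62\right)^{2} = 3844$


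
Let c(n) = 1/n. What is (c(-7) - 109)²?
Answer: 583696/49 ≈ 11912.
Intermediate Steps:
c(n) = 1/n
(c(-7) - 109)² = (1/(-7) - 109)² = (-⅐ - 109)² = (-764/7)² = 583696/49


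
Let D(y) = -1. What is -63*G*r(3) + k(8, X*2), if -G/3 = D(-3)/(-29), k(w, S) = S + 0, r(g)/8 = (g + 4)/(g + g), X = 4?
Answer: 1996/29 ≈ 68.828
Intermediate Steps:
r(g) = 4*(4 + g)/g (r(g) = 8*((g + 4)/(g + g)) = 8*((4 + g)/((2*g))) = 8*((4 + g)*(1/(2*g))) = 8*((4 + g)/(2*g)) = 4*(4 + g)/g)
k(w, S) = S
G = -3/29 (G = -(-3)/(-29) = -(-3)*(-1)/29 = -3*1/29 = -3/29 ≈ -0.10345)
-63*G*r(3) + k(8, X*2) = -(-189)*(4 + 16/3)/29 + 4*2 = -(-189)*(4 + 16*(1/3))/29 + 8 = -(-189)*(4 + 16/3)/29 + 8 = -(-189)*28/(29*3) + 8 = -63*(-28/29) + 8 = 1764/29 + 8 = 1996/29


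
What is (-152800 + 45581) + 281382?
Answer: 174163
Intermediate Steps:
(-152800 + 45581) + 281382 = -107219 + 281382 = 174163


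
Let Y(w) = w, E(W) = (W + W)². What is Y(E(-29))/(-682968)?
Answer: -841/170742 ≈ -0.0049256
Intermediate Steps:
E(W) = 4*W² (E(W) = (2*W)² = 4*W²)
Y(E(-29))/(-682968) = (4*(-29)²)/(-682968) = (4*841)*(-1/682968) = 3364*(-1/682968) = -841/170742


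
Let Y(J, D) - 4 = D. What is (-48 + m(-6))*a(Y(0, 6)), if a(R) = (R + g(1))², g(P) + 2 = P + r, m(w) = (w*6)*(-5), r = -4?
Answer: 3300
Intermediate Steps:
Y(J, D) = 4 + D
m(w) = -30*w (m(w) = (6*w)*(-5) = -30*w)
g(P) = -6 + P (g(P) = -2 + (P - 4) = -2 + (-4 + P) = -6 + P)
a(R) = (-5 + R)² (a(R) = (R + (-6 + 1))² = (R - 5)² = (-5 + R)²)
(-48 + m(-6))*a(Y(0, 6)) = (-48 - 30*(-6))*(-5 + (4 + 6))² = (-48 + 180)*(-5 + 10)² = 132*5² = 132*25 = 3300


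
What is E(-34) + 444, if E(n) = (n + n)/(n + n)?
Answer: 445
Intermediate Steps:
E(n) = 1 (E(n) = (2*n)/((2*n)) = (2*n)*(1/(2*n)) = 1)
E(-34) + 444 = 1 + 444 = 445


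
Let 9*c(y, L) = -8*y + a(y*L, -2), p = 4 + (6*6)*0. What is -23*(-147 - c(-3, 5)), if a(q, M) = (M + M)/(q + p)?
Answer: 340883/99 ≈ 3443.3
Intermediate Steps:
p = 4 (p = 4 + 36*0 = 4 + 0 = 4)
a(q, M) = 2*M/(4 + q) (a(q, M) = (M + M)/(q + 4) = (2*M)/(4 + q) = 2*M/(4 + q))
c(y, L) = -8*y/9 - 4/(9*(4 + L*y)) (c(y, L) = (-8*y + 2*(-2)/(4 + y*L))/9 = (-8*y + 2*(-2)/(4 + L*y))/9 = (-8*y - 4/(4 + L*y))/9 = -8*y/9 - 4/(9*(4 + L*y)))
-23*(-147 - c(-3, 5)) = -23*(-147 - 4*(-1 - 2*(-3)*(4 + 5*(-3)))/(9*(4 + 5*(-3)))) = -23*(-147 - 4*(-1 - 2*(-3)*(4 - 15))/(9*(4 - 15))) = -23*(-147 - 4*(-1 - 2*(-3)*(-11))/(9*(-11))) = -23*(-147 - 4*(-1)*(-1 - 66)/(9*11)) = -23*(-147 - 4*(-1)*(-67)/(9*11)) = -23*(-147 - 1*268/99) = -23*(-147 - 268/99) = -23*(-14821/99) = 340883/99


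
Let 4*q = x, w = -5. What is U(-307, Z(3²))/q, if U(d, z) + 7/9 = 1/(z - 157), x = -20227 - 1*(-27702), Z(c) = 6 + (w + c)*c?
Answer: -3256/7736625 ≈ -0.00042086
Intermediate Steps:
Z(c) = 6 + c*(-5 + c) (Z(c) = 6 + (-5 + c)*c = 6 + c*(-5 + c))
x = 7475 (x = -20227 + 27702 = 7475)
q = 7475/4 (q = (¼)*7475 = 7475/4 ≈ 1868.8)
U(d, z) = -7/9 + 1/(-157 + z) (U(d, z) = -7/9 + 1/(z - 157) = -7/9 + 1/(-157 + z))
U(-307, Z(3²))/q = ((1108 - 7*(6 + (3²)² - 5*3²))/(9*(-157 + (6 + (3²)² - 5*3²))))/(7475/4) = ((1108 - 7*(6 + 9² - 5*9))/(9*(-157 + (6 + 9² - 5*9))))*(4/7475) = ((1108 - 7*(6 + 81 - 45))/(9*(-157 + (6 + 81 - 45))))*(4/7475) = ((1108 - 7*42)/(9*(-157 + 42)))*(4/7475) = ((⅑)*(1108 - 294)/(-115))*(4/7475) = ((⅑)*(-1/115)*814)*(4/7475) = -814/1035*4/7475 = -3256/7736625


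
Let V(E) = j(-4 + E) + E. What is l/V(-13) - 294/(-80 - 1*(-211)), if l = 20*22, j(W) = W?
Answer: -6646/393 ≈ -16.911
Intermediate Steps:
V(E) = -4 + 2*E (V(E) = (-4 + E) + E = -4 + 2*E)
l = 440
l/V(-13) - 294/(-80 - 1*(-211)) = 440/(-4 + 2*(-13)) - 294/(-80 - 1*(-211)) = 440/(-4 - 26) - 294/(-80 + 211) = 440/(-30) - 294/131 = 440*(-1/30) - 294*1/131 = -44/3 - 294/131 = -6646/393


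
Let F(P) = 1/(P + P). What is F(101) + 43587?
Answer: 8804575/202 ≈ 43587.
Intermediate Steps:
F(P) = 1/(2*P)
F(101) + 43587 = (½)/101 + 43587 = (½)*(1/101) + 43587 = 1/202 + 43587 = 8804575/202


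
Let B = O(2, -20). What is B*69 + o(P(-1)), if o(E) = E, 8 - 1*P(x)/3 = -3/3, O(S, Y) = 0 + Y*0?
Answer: 27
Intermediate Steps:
O(S, Y) = 0 (O(S, Y) = 0 + 0 = 0)
P(x) = 27 (P(x) = 24 - (-9)/3 = 24 - 3*(-1) = 24 + 3 = 27)
B = 0
B*69 + o(P(-1)) = 0*69 + 27 = 0 + 27 = 27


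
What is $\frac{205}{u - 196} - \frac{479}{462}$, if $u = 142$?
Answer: $- \frac{10048}{2079} \approx -4.8331$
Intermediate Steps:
$\frac{205}{u - 196} - \frac{479}{462} = \frac{205}{142 - 196} - \frac{479}{462} = \frac{205}{-54} - \frac{479}{462} = 205 \left(- \frac{1}{54}\right) - \frac{479}{462} = - \frac{205}{54} - \frac{479}{462} = - \frac{10048}{2079}$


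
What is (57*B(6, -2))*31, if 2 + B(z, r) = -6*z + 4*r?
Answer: -81282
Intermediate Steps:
B(z, r) = -2 - 6*z + 4*r (B(z, r) = -2 + (-6*z + 4*r) = -2 - 6*z + 4*r)
(57*B(6, -2))*31 = (57*(-2 - 6*6 + 4*(-2)))*31 = (57*(-2 - 36 - 8))*31 = (57*(-46))*31 = -2622*31 = -81282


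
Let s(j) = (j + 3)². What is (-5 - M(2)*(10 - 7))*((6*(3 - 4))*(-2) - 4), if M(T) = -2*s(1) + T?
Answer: 680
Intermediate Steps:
s(j) = (3 + j)²
M(T) = -32 + T (M(T) = -2*(3 + 1)² + T = -2*4² + T = -2*16 + T = -32 + T)
(-5 - M(2)*(10 - 7))*((6*(3 - 4))*(-2) - 4) = (-5 - (-32 + 2)*(10 - 7))*((6*(3 - 4))*(-2) - 4) = (-5 - (-30)*3)*((6*(-1))*(-2) - 4) = (-5 - 1*(-90))*(-6*(-2) - 4) = (-5 + 90)*(12 - 4) = 85*8 = 680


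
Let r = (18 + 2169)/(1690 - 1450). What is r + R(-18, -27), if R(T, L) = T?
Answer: -711/80 ≈ -8.8875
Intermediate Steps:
r = 729/80 (r = 2187/240 = 2187*(1/240) = 729/80 ≈ 9.1125)
r + R(-18, -27) = 729/80 - 18 = -711/80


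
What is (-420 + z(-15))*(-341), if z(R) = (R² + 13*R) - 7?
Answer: 135377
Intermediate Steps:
z(R) = -7 + R² + 13*R
(-420 + z(-15))*(-341) = (-420 + (-7 + (-15)² + 13*(-15)))*(-341) = (-420 + (-7 + 225 - 195))*(-341) = (-420 + 23)*(-341) = -397*(-341) = 135377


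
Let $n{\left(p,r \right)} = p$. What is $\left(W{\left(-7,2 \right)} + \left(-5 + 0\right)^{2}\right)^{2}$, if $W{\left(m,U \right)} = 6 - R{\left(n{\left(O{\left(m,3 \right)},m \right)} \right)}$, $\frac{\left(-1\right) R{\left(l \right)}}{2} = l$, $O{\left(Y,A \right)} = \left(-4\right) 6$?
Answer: $289$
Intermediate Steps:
$O{\left(Y,A \right)} = -24$
$R{\left(l \right)} = - 2 l$
$W{\left(m,U \right)} = -42$ ($W{\left(m,U \right)} = 6 - \left(-2\right) \left(-24\right) = 6 - 48 = -42$)
$\left(W{\left(-7,2 \right)} + \left(-5 + 0\right)^{2}\right)^{2} = \left(-42 + \left(-5 + 0\right)^{2}\right)^{2} = \left(-42 + \left(-5\right)^{2}\right)^{2} = \left(-42 + 25\right)^{2} = \left(-17\right)^{2} = 289$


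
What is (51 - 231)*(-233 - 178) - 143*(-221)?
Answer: 105583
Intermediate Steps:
(51 - 231)*(-233 - 178) - 143*(-221) = -180*(-411) + 31603 = 73980 + 31603 = 105583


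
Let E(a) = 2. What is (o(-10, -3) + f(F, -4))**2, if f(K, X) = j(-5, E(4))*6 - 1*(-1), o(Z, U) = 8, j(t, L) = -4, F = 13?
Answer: 225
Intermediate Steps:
f(K, X) = -23 (f(K, X) = -4*6 - 1*(-1) = -24 + 1 = -23)
(o(-10, -3) + f(F, -4))**2 = (8 - 23)**2 = (-15)**2 = 225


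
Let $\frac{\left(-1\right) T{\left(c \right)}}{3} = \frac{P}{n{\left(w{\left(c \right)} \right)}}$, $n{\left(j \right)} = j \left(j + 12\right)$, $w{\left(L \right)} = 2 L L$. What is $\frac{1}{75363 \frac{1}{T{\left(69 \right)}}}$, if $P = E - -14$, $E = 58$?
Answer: $- \frac{2}{63348705903} \approx -3.1571 \cdot 10^{-11}$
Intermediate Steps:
$w{\left(L \right)} = 2 L^{2}$
$P = 72$ ($P = 58 - -14 = 58 + 14 = 72$)
$n{\left(j \right)} = j \left(12 + j\right)$
$T{\left(c \right)} = - \frac{108}{c^{2} \left(12 + 2 c^{2}\right)}$ ($T{\left(c \right)} = - 3 \frac{72}{2 c^{2} \left(12 + 2 c^{2}\right)} = - 3 \cdot 72 \frac{1}{2 c^{2} \left(12 + 2 c^{2}\right)} = - 3 \frac{36}{c^{2} \left(12 + 2 c^{2}\right)} = - \frac{108}{c^{2} \left(12 + 2 c^{2}\right)}$)
$\frac{1}{75363 \frac{1}{T{\left(69 \right)}}} = \frac{1}{75363 \frac{1}{\left(-54\right) \frac{1}{4761} \frac{1}{6 + 69^{2}}}} = \frac{1}{75363 \frac{1}{\left(-54\right) \frac{1}{4761} \frac{1}{6 + 4761}}} = \frac{1}{75363 \frac{1}{\left(-54\right) \frac{1}{4761} \cdot \frac{1}{4767}}} = \frac{1}{75363 \frac{1}{- \frac{2}{840581}}} = \frac{1}{75363 \left(- \frac{840581}{2}\right)} = \frac{1}{- \frac{63348705903}{2}} = - \frac{2}{63348705903}$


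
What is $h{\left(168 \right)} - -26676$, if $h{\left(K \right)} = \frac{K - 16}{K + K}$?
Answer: $\frac{1120411}{42} \approx 26676.0$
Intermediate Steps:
$h{\left(K \right)} = \frac{-16 + K}{2 K}$
$h{\left(168 \right)} - -26676 = \frac{-16 + 168}{2 \cdot 168} - -26676 = \frac{1}{2} \cdot \frac{1}{168} \cdot 152 + 26676 = \frac{19}{42} + 26676 = \frac{1120411}{42}$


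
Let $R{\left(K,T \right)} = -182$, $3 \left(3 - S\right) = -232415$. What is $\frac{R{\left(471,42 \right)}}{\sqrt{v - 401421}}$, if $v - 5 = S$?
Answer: $\frac{13 i \sqrt{182217}}{17354} \approx 0.31977 i$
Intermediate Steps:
$S = \frac{232424}{3}$ ($S = 3 - - \frac{232415}{3} = 3 + \frac{232415}{3} = \frac{232424}{3} \approx 77475.0$)
$v = \frac{232439}{3}$ ($v = 5 + \frac{232424}{3} = \frac{232439}{3} \approx 77480.0$)
$\frac{R{\left(471,42 \right)}}{\sqrt{v - 401421}} = - \frac{182}{\sqrt{\frac{232439}{3} - 401421}} = - \frac{182}{\sqrt{- \frac{971824}{3}}} = - \frac{182}{\frac{4}{3} i \sqrt{182217}} = - 182 \left(- \frac{i \sqrt{182217}}{242956}\right) = \frac{13 i \sqrt{182217}}{17354}$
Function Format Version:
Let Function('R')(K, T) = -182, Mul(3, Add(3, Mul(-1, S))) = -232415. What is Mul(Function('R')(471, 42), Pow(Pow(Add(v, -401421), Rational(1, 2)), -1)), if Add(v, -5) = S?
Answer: Mul(Rational(13, 17354), I, Pow(182217, Rational(1, 2))) ≈ Mul(0.31977, I)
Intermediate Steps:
S = Rational(232424, 3) (S = Add(3, Mul(Rational(-1, 3), -232415)) = Add(3, Rational(232415, 3)) = Rational(232424, 3) ≈ 77475.)
v = Rational(232439, 3) (v = Add(5, Rational(232424, 3)) = Rational(232439, 3) ≈ 77480.)
Mul(Function('R')(471, 42), Pow(Pow(Add(v, -401421), Rational(1, 2)), -1)) = Mul(-182, Pow(Pow(Add(Rational(232439, 3), -401421), Rational(1, 2)), -1)) = Mul(-182, Pow(Pow(Rational(-971824, 3), Rational(1, 2)), -1)) = Mul(-182, Pow(Mul(Rational(4, 3), I, Pow(182217, Rational(1, 2))), -1)) = Mul(-182, Mul(Rational(-1, 242956), I, Pow(182217, Rational(1, 2)))) = Mul(Rational(13, 17354), I, Pow(182217, Rational(1, 2)))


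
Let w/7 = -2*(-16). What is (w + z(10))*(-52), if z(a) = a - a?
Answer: -11648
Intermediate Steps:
z(a) = 0
w = 224 (w = 7*(-2*(-16)) = 7*32 = 224)
(w + z(10))*(-52) = (224 + 0)*(-52) = 224*(-52) = -11648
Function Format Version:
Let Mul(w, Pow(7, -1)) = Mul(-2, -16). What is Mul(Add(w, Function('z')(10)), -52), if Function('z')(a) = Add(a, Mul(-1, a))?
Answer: -11648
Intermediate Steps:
Function('z')(a) = 0
w = 224 (w = Mul(7, Mul(-2, -16)) = Mul(7, 32) = 224)
Mul(Add(w, Function('z')(10)), -52) = Mul(Add(224, 0), -52) = Mul(224, -52) = -11648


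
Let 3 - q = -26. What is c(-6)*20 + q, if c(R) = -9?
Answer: -151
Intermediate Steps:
q = 29 (q = 3 - 1*(-26) = 3 + 26 = 29)
c(-6)*20 + q = -9*20 + 29 = -180 + 29 = -151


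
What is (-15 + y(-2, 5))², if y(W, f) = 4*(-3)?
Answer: 729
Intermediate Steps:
y(W, f) = -12
(-15 + y(-2, 5))² = (-15 - 12)² = (-27)² = 729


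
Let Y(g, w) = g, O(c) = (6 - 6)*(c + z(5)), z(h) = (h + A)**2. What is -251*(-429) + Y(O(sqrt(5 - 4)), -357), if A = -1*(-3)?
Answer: 107679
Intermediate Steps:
A = 3
z(h) = (3 + h)**2 (z(h) = (h + 3)**2 = (3 + h)**2)
O(c) = 0 (O(c) = (6 - 6)*(c + (3 + 5)**2) = 0*(c + 8**2) = 0*(c + 64) = 0*(64 + c) = 0)
-251*(-429) + Y(O(sqrt(5 - 4)), -357) = -251*(-429) + 0 = 107679 + 0 = 107679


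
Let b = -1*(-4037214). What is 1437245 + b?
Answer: 5474459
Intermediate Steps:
b = 4037214
1437245 + b = 1437245 + 4037214 = 5474459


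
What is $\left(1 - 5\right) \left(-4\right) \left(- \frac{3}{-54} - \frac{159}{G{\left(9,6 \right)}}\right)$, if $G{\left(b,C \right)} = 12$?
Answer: $- \frac{1900}{9} \approx -211.11$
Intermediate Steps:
$\left(1 - 5\right) \left(-4\right) \left(- \frac{3}{-54} - \frac{159}{G{\left(9,6 \right)}}\right) = \left(1 - 5\right) \left(-4\right) \left(- \frac{3}{-54} - \frac{159}{12}\right) = \left(-4\right) \left(-4\right) \left(\left(-3\right) \left(- \frac{1}{54}\right) - \frac{53}{4}\right) = 16 \left(\frac{1}{18} - \frac{53}{4}\right) = 16 \left(- \frac{475}{36}\right) = - \frac{1900}{9}$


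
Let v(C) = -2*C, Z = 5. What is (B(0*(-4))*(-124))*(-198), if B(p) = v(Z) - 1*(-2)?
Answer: -196416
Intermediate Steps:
B(p) = -8 (B(p) = -2*5 - 1*(-2) = -10 + 2 = -8)
(B(0*(-4))*(-124))*(-198) = -8*(-124)*(-198) = 992*(-198) = -196416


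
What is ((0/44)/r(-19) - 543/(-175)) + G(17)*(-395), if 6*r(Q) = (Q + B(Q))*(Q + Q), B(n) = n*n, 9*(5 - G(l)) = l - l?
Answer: -345082/175 ≈ -1971.9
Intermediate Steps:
G(l) = 5 (G(l) = 5 - (l - l)/9 = 5 - ⅑*0 = 5 + 0 = 5)
B(n) = n²
r(Q) = Q*(Q + Q²)/3 (r(Q) = ((Q + Q²)*(Q + Q))/6 = ((Q + Q²)*(2*Q))/6 = (2*Q*(Q + Q²))/6 = Q*(Q + Q²)/3)
((0/44)/r(-19) - 543/(-175)) + G(17)*(-395) = ((0/44)/(((⅓)*(-19)²*(1 - 19))) - 543/(-175)) + 5*(-395) = ((0*(1/44))/(((⅓)*361*(-18))) - 543*(-1/175)) - 1975 = (0/(-2166) + 543/175) - 1975 = (0*(-1/2166) + 543/175) - 1975 = (0 + 543/175) - 1975 = 543/175 - 1975 = -345082/175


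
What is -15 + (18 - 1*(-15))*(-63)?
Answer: -2094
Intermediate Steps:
-15 + (18 - 1*(-15))*(-63) = -15 + (18 + 15)*(-63) = -15 + 33*(-63) = -15 - 2079 = -2094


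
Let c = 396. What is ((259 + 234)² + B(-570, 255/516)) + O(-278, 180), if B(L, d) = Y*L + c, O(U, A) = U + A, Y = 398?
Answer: 16487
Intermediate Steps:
O(U, A) = A + U
B(L, d) = 396 + 398*L (B(L, d) = 398*L + 396 = 396 + 398*L)
((259 + 234)² + B(-570, 255/516)) + O(-278, 180) = ((259 + 234)² + (396 + 398*(-570))) + (180 - 278) = (493² + (396 - 226860)) - 98 = (243049 - 226464) - 98 = 16585 - 98 = 16487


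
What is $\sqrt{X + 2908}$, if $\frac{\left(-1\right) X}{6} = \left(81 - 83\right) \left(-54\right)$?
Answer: $2 \sqrt{565} \approx 47.539$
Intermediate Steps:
$X = -648$ ($X = - 6 \left(81 - 83\right) \left(-54\right) = - 6 \left(\left(-2\right) \left(-54\right)\right) = \left(-6\right) 108 = -648$)
$\sqrt{X + 2908} = \sqrt{-648 + 2908} = \sqrt{2260} = 2 \sqrt{565}$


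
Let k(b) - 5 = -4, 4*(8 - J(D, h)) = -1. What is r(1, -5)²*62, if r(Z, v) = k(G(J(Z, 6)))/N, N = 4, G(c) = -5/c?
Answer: 31/8 ≈ 3.8750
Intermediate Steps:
J(D, h) = 33/4 (J(D, h) = 8 - ¼*(-1) = 8 + ¼ = 33/4)
k(b) = 1 (k(b) = 5 - 4 = 1)
r(Z, v) = ¼ (r(Z, v) = 1/4 = 1*(¼) = ¼)
r(1, -5)²*62 = (¼)²*62 = (1/16)*62 = 31/8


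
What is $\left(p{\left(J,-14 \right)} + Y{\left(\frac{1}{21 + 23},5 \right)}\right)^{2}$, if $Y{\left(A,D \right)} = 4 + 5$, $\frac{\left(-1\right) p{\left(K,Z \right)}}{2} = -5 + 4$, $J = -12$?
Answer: $121$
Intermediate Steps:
$p{\left(K,Z \right)} = 2$ ($p{\left(K,Z \right)} = - 2 \left(-5 + 4\right) = \left(-2\right) \left(-1\right) = 2$)
$Y{\left(A,D \right)} = 9$
$\left(p{\left(J,-14 \right)} + Y{\left(\frac{1}{21 + 23},5 \right)}\right)^{2} = \left(2 + 9\right)^{2} = 11^{2} = 121$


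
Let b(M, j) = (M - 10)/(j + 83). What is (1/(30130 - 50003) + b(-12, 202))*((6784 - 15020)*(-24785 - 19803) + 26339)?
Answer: -160669929034537/5663805 ≈ -2.8368e+7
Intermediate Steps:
b(M, j) = (-10 + M)/(83 + j)
(1/(30130 - 50003) + b(-12, 202))*((6784 - 15020)*(-24785 - 19803) + 26339) = (1/(30130 - 50003) + (-10 - 12)/(83 + 202))*((6784 - 15020)*(-24785 - 19803) + 26339) = (1/(-19873) - 22/285)*(-8236*(-44588) + 26339) = (-1/19873 + (1/285)*(-22))*(367226768 + 26339) = (-1/19873 - 22/285)*367253107 = -437491/5663805*367253107 = -160669929034537/5663805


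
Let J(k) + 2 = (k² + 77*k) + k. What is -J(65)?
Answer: -9293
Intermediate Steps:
J(k) = -2 + k² + 78*k (J(k) = -2 + ((k² + 77*k) + k) = -2 + (k² + 78*k) = -2 + k² + 78*k)
-J(65) = -(-2 + 65² + 78*65) = -(-2 + 4225 + 5070) = -1*9293 = -9293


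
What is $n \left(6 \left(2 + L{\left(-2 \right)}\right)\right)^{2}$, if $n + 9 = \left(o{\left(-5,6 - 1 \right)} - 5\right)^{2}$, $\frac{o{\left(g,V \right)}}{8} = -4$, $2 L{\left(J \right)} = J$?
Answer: $48960$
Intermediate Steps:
$L{\left(J \right)} = \frac{J}{2}$
$o{\left(g,V \right)} = -32$ ($o{\left(g,V \right)} = 8 \left(-4\right) = -32$)
$n = 1360$ ($n = -9 + \left(-32 - 5\right)^{2} = -9 + \left(-37\right)^{2} = -9 + 1369 = 1360$)
$n \left(6 \left(2 + L{\left(-2 \right)}\right)\right)^{2} = 1360 \left(6 \left(2 + \frac{1}{2} \left(-2\right)\right)\right)^{2} = 1360 \left(6 \left(2 - 1\right)\right)^{2} = 1360 \left(6 \cdot 1\right)^{2} = 1360 \cdot 6^{2} = 1360 \cdot 36 = 48960$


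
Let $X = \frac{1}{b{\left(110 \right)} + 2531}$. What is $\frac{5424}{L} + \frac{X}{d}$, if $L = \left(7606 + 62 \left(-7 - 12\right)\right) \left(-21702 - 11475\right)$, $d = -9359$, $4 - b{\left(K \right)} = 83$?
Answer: $- \frac{10390388949}{407832327569884} \approx -2.5477 \cdot 10^{-5}$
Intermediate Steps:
$b{\left(K \right)} = -79$ ($b{\left(K \right)} = 4 - 83 = -79$)
$X = \frac{1}{2452}$ ($X = \frac{1}{-79 + 2531} = \frac{1}{2452} \approx 0.00040783$)
$L = -213261756$ ($L = \left(7606 + 62 \left(-19\right)\right) \left(-33177\right) = \left(7606 - 1178\right) \left(-33177\right) = 6428 \left(-33177\right) = -213261756$)
$\frac{5424}{L} + \frac{X}{d} = \frac{5424}{-213261756} + \frac{1}{2452 \left(-9359\right)} = 5424 \left(- \frac{1}{213261756}\right) + \frac{1}{2452} \left(- \frac{1}{9359}\right) = - \frac{452}{17771813} - \frac{1}{22948268} = - \frac{10390388949}{407832327569884}$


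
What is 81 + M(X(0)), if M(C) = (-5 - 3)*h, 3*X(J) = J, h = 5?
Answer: 41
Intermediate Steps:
X(J) = J/3
M(C) = -40 (M(C) = (-5 - 3)*5 = -8*5 = -40)
81 + M(X(0)) = 81 - 40 = 41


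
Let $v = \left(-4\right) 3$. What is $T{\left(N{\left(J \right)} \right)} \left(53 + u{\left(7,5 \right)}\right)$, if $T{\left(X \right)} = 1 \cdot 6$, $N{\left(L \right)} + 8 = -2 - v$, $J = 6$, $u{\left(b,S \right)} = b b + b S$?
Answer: $822$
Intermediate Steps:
$u{\left(b,S \right)} = b^{2} + S b$
$v = -12$
$N{\left(L \right)} = 2$ ($N{\left(L \right)} = -8 - -10 = -8 + \left(-2 + 12\right) = -8 + 10 = 2$)
$T{\left(X \right)} = 6$
$T{\left(N{\left(J \right)} \right)} \left(53 + u{\left(7,5 \right)}\right) = 6 \left(53 + 7 \left(5 + 7\right)\right) = 6 \left(53 + 7 \cdot 12\right) = 6 \left(53 + 84\right) = 6 \cdot 137 = 822$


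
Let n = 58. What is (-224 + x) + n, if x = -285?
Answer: -451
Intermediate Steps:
(-224 + x) + n = (-224 - 285) + 58 = -509 + 58 = -451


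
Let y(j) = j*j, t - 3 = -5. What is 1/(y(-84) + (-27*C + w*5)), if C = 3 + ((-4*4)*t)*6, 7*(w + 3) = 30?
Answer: 7/12582 ≈ 0.00055635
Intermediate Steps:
t = -2 (t = 3 - 5 = -2)
y(j) = j²
w = 9/7 (w = -3 + (⅐)*30 = -3 + 30/7 = 9/7 ≈ 1.2857)
C = 195 (C = 3 + (-4*4*(-2))*6 = 3 - 16*(-2)*6 = 3 + 32*6 = 3 + 192 = 195)
1/(y(-84) + (-27*C + w*5)) = 1/((-84)² + (-27*195 + (9/7)*5)) = 1/(7056 + (-5265 + 45/7)) = 1/(7056 - 36810/7) = 1/(12582/7) = 7/12582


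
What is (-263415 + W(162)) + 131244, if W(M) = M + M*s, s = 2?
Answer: -131685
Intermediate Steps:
W(M) = 3*M (W(M) = M + M*2 = M + 2*M = 3*M)
(-263415 + W(162)) + 131244 = (-263415 + 3*162) + 131244 = (-263415 + 486) + 131244 = -262929 + 131244 = -131685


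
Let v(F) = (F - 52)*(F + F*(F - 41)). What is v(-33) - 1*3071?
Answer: -207836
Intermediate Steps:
v(F) = (-52 + F)*(F + F*(-41 + F))
v(-33) - 1*3071 = -33*(2080 + (-33)² - 92*(-33)) - 1*3071 = -33*(2080 + 1089 + 3036) - 3071 = -33*6205 - 3071 = -204765 - 3071 = -207836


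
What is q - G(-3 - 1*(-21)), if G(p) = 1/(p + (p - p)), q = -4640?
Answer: -83521/18 ≈ -4640.1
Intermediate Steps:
G(p) = 1/p (G(p) = 1/(p + 0) = 1/p)
q - G(-3 - 1*(-21)) = -4640 - 1/(-3 - 1*(-21)) = -4640 - 1/(-3 + 21) = -4640 - 1/18 = -83521/18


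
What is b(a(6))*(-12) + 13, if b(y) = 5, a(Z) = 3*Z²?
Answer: -47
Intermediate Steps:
b(a(6))*(-12) + 13 = 5*(-12) + 13 = -60 + 13 = -47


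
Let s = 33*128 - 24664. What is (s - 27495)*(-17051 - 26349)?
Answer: 2080379000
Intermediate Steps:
s = -20440 (s = 4224 - 24664 = -20440)
(s - 27495)*(-17051 - 26349) = (-20440 - 27495)*(-17051 - 26349) = -47935*(-43400) = 2080379000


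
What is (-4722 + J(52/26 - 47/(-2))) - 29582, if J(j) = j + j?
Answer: -34253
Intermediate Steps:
J(j) = 2*j
(-4722 + J(52/26 - 47/(-2))) - 29582 = (-4722 + 2*(52/26 - 47/(-2))) - 29582 = (-4722 + 2*(52*(1/26) - 47*(-½))) - 29582 = (-4722 + 2*(2 + 47/2)) - 29582 = (-4722 + 2*(51/2)) - 29582 = (-4722 + 51) - 29582 = -4671 - 29582 = -34253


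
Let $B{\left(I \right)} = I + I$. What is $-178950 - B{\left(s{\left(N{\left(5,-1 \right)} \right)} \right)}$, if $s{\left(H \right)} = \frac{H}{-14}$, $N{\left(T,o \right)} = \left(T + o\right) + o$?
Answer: $- \frac{1252647}{7} \approx -1.7895 \cdot 10^{5}$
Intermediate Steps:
$N{\left(T,o \right)} = T + 2 o$
$s{\left(H \right)} = - \frac{H}{14}$ ($s{\left(H \right)} = H \left(- \frac{1}{14}\right) = - \frac{H}{14}$)
$B{\left(I \right)} = 2 I$
$-178950 - B{\left(s{\left(N{\left(5,-1 \right)} \right)} \right)} = -178950 - 2 \left(- \frac{5 + 2 \left(-1\right)}{14}\right) = -178950 - 2 \left(- \frac{5 - 2}{14}\right) = -178950 - 2 \left(\left(- \frac{1}{14}\right) 3\right) = -178950 - 2 \left(- \frac{3}{14}\right) = -178950 - - \frac{3}{7} = -178950 + \frac{3}{7} = - \frac{1252647}{7}$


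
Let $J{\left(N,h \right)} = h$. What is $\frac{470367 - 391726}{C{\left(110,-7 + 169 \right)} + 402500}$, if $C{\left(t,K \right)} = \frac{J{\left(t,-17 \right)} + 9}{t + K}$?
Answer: $\frac{2673794}{13684999} \approx 0.19538$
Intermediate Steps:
$C{\left(t,K \right)} = - \frac{8}{K + t}$ ($C{\left(t,K \right)} = \frac{-17 + 9}{t + K} = - \frac{8}{K + t}$)
$\frac{470367 - 391726}{C{\left(110,-7 + 169 \right)} + 402500} = \frac{470367 - 391726}{- \frac{8}{\left(-7 + 169\right) + 110} + 402500} = \frac{78641}{- \frac{8}{162 + 110} + 402500} = \frac{78641}{- \frac{8}{272} + 402500} = \frac{78641}{\left(-8\right) \frac{1}{272} + 402500} = \frac{78641}{- \frac{1}{34} + 402500} = \frac{78641}{\frac{13684999}{34}} = 78641 \cdot \frac{34}{13684999} = \frac{2673794}{13684999}$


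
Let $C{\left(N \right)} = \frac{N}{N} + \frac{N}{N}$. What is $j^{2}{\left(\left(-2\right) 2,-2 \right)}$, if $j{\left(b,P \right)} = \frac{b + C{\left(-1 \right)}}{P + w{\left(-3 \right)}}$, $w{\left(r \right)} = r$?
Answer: $\frac{4}{25} \approx 0.16$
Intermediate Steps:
$C{\left(N \right)} = 2$ ($C{\left(N \right)} = 1 + 1 = 2$)
$j{\left(b,P \right)} = \frac{2 + b}{-3 + P}$ ($j{\left(b,P \right)} = \frac{b + 2}{P - 3} = \frac{2 + b}{-3 + P}$)
$j^{2}{\left(\left(-2\right) 2,-2 \right)} = \left(\frac{2 - 4}{-3 - 2}\right)^{2} = \left(\frac{2 - 4}{-5}\right)^{2} = \left(\left(- \frac{1}{5}\right) \left(-2\right)\right)^{2} = \left(\frac{2}{5}\right)^{2} = \frac{4}{25}$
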